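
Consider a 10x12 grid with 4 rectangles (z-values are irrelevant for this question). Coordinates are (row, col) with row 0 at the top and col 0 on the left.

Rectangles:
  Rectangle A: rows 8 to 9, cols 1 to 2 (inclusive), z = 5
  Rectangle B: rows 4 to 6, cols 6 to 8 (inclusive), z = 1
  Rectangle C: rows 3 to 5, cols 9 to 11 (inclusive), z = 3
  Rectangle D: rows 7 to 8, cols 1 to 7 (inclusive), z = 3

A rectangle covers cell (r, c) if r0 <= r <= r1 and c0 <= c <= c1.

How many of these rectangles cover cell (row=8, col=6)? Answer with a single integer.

Answer: 1

Derivation:
Check cell (8,6):
  A: rows 8-9 cols 1-2 -> outside (col miss)
  B: rows 4-6 cols 6-8 -> outside (row miss)
  C: rows 3-5 cols 9-11 -> outside (row miss)
  D: rows 7-8 cols 1-7 -> covers
Count covering = 1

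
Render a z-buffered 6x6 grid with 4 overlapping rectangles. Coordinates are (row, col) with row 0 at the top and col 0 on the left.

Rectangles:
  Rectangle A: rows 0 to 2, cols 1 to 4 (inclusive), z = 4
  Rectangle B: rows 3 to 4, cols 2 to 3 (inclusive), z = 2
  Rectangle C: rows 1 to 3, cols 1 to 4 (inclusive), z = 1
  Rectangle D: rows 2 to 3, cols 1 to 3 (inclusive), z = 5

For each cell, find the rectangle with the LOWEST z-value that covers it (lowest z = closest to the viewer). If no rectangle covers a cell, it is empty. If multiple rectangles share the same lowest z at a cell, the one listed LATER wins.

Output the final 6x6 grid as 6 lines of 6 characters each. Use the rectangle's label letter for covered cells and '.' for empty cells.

.AAAA.
.CCCC.
.CCCC.
.CCCC.
..BB..
......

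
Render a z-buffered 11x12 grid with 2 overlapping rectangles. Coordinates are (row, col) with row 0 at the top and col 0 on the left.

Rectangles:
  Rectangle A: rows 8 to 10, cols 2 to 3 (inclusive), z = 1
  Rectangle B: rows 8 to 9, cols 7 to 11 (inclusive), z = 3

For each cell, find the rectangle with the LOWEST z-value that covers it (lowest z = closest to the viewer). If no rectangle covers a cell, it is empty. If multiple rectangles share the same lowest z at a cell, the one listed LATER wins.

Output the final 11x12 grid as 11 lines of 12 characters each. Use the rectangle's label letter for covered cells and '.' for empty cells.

............
............
............
............
............
............
............
............
..AA...BBBBB
..AA...BBBBB
..AA........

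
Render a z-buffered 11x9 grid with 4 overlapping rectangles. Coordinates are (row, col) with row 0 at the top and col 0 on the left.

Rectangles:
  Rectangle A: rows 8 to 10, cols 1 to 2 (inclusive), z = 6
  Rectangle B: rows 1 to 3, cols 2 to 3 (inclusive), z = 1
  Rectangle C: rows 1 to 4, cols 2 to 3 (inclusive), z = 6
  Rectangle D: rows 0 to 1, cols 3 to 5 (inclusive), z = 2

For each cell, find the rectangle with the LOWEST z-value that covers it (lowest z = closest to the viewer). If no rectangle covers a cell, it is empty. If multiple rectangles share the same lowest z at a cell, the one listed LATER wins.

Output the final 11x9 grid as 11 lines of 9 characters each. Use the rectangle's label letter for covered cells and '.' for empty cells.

...DDD...
..BBDD...
..BB.....
..BB.....
..CC.....
.........
.........
.........
.AA......
.AA......
.AA......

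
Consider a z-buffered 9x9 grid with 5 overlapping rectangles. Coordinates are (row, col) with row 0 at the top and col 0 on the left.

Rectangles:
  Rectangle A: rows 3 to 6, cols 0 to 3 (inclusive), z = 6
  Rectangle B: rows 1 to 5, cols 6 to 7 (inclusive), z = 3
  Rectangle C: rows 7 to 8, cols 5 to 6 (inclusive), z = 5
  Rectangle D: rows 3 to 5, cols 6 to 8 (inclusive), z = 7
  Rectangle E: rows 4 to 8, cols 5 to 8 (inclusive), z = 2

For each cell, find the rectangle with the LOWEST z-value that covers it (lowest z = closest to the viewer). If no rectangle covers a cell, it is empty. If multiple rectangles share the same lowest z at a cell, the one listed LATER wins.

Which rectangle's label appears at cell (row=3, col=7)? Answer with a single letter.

Answer: B

Derivation:
Check cell (3,7):
  A: rows 3-6 cols 0-3 -> outside (col miss)
  B: rows 1-5 cols 6-7 z=3 -> covers; best now B (z=3)
  C: rows 7-8 cols 5-6 -> outside (row miss)
  D: rows 3-5 cols 6-8 z=7 -> covers; best now B (z=3)
  E: rows 4-8 cols 5-8 -> outside (row miss)
Winner: B at z=3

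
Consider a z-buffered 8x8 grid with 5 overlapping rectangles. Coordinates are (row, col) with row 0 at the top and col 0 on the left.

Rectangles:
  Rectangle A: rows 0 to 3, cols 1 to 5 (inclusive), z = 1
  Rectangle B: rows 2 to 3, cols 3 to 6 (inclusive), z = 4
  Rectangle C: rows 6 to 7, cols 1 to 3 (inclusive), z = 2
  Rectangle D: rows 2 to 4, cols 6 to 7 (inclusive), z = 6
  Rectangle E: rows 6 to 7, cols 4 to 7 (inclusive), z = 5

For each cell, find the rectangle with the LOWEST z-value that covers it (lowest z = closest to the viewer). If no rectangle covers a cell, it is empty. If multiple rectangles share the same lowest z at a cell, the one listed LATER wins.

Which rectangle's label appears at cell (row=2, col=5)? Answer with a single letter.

Answer: A

Derivation:
Check cell (2,5):
  A: rows 0-3 cols 1-5 z=1 -> covers; best now A (z=1)
  B: rows 2-3 cols 3-6 z=4 -> covers; best now A (z=1)
  C: rows 6-7 cols 1-3 -> outside (row miss)
  D: rows 2-4 cols 6-7 -> outside (col miss)
  E: rows 6-7 cols 4-7 -> outside (row miss)
Winner: A at z=1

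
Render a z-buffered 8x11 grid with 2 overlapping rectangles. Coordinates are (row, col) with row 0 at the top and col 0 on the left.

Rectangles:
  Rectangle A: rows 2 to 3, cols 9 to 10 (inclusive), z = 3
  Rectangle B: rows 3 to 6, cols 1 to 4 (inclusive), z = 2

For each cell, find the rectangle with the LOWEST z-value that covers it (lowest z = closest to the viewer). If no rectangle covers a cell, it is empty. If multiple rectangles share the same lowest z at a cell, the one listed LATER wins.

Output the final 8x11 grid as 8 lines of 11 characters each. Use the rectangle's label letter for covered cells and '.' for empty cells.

...........
...........
.........AA
.BBBB....AA
.BBBB......
.BBBB......
.BBBB......
...........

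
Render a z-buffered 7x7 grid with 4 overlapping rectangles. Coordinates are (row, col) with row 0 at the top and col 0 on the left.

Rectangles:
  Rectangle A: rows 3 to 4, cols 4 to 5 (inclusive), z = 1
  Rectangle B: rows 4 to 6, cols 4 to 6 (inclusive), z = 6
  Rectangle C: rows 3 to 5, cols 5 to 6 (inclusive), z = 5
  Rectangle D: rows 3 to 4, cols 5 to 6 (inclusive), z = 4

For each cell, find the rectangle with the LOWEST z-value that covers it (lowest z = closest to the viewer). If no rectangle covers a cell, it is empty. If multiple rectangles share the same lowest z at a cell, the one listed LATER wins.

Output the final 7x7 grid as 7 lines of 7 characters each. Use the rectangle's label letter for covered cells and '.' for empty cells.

.......
.......
.......
....AAD
....AAD
....BCC
....BBB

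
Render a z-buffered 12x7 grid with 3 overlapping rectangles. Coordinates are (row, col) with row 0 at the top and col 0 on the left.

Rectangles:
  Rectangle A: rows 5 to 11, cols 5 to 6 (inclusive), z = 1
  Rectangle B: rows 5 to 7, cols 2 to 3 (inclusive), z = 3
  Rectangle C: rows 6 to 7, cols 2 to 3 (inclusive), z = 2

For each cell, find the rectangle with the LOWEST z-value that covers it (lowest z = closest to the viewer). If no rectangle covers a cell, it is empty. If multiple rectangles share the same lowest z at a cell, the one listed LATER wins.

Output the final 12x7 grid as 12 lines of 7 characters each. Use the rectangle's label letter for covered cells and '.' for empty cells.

.......
.......
.......
.......
.......
..BB.AA
..CC.AA
..CC.AA
.....AA
.....AA
.....AA
.....AA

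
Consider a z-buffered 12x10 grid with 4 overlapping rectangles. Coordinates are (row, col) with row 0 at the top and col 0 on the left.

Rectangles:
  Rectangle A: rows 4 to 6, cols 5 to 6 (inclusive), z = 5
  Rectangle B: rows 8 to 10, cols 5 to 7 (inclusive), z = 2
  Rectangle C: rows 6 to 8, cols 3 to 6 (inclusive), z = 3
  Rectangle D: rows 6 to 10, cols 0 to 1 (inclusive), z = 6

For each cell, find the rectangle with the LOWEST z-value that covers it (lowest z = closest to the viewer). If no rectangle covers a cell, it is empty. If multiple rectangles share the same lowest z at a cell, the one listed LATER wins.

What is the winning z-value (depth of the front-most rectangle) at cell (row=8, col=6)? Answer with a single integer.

Check cell (8,6):
  A: rows 4-6 cols 5-6 -> outside (row miss)
  B: rows 8-10 cols 5-7 z=2 -> covers; best now B (z=2)
  C: rows 6-8 cols 3-6 z=3 -> covers; best now B (z=2)
  D: rows 6-10 cols 0-1 -> outside (col miss)
Winner: B at z=2

Answer: 2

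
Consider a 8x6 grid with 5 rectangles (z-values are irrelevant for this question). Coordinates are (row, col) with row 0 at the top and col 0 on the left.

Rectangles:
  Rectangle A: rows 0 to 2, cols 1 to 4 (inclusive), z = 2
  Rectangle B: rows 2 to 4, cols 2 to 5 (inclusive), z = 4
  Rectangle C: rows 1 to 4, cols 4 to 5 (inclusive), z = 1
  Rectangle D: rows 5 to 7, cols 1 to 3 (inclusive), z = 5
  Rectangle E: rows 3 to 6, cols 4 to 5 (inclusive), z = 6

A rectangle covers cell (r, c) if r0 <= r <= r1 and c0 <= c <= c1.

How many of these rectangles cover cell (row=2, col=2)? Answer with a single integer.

Check cell (2,2):
  A: rows 0-2 cols 1-4 -> covers
  B: rows 2-4 cols 2-5 -> covers
  C: rows 1-4 cols 4-5 -> outside (col miss)
  D: rows 5-7 cols 1-3 -> outside (row miss)
  E: rows 3-6 cols 4-5 -> outside (row miss)
Count covering = 2

Answer: 2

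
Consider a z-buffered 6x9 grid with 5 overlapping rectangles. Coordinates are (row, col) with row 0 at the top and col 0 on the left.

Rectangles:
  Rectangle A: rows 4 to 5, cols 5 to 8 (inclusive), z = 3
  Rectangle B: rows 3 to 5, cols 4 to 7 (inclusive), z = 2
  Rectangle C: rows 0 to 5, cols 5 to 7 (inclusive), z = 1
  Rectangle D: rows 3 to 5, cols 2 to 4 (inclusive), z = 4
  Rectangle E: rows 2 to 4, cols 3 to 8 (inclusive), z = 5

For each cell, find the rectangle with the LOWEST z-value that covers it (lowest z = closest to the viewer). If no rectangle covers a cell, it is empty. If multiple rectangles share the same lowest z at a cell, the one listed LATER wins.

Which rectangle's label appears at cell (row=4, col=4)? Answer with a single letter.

Check cell (4,4):
  A: rows 4-5 cols 5-8 -> outside (col miss)
  B: rows 3-5 cols 4-7 z=2 -> covers; best now B (z=2)
  C: rows 0-5 cols 5-7 -> outside (col miss)
  D: rows 3-5 cols 2-4 z=4 -> covers; best now B (z=2)
  E: rows 2-4 cols 3-8 z=5 -> covers; best now B (z=2)
Winner: B at z=2

Answer: B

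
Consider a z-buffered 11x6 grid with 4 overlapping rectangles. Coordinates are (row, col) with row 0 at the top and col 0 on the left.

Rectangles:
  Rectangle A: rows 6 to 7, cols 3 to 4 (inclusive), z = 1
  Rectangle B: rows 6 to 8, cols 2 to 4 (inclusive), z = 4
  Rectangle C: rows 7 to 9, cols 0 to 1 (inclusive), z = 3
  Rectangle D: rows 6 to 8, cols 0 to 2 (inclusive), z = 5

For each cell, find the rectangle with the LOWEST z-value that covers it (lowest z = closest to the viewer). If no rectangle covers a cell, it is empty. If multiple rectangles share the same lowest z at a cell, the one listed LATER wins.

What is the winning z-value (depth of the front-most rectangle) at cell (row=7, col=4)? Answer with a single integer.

Answer: 1

Derivation:
Check cell (7,4):
  A: rows 6-7 cols 3-4 z=1 -> covers; best now A (z=1)
  B: rows 6-8 cols 2-4 z=4 -> covers; best now A (z=1)
  C: rows 7-9 cols 0-1 -> outside (col miss)
  D: rows 6-8 cols 0-2 -> outside (col miss)
Winner: A at z=1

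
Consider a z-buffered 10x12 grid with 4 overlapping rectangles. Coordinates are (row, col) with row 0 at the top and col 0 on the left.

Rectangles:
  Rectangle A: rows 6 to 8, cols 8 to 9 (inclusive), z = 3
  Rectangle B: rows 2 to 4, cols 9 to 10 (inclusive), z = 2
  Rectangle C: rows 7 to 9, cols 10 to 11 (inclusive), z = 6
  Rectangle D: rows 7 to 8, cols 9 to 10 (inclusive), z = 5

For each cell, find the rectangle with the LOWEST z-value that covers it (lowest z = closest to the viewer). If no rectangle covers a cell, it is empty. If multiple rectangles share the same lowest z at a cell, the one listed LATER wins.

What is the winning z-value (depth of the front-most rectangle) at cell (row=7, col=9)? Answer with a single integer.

Check cell (7,9):
  A: rows 6-8 cols 8-9 z=3 -> covers; best now A (z=3)
  B: rows 2-4 cols 9-10 -> outside (row miss)
  C: rows 7-9 cols 10-11 -> outside (col miss)
  D: rows 7-8 cols 9-10 z=5 -> covers; best now A (z=3)
Winner: A at z=3

Answer: 3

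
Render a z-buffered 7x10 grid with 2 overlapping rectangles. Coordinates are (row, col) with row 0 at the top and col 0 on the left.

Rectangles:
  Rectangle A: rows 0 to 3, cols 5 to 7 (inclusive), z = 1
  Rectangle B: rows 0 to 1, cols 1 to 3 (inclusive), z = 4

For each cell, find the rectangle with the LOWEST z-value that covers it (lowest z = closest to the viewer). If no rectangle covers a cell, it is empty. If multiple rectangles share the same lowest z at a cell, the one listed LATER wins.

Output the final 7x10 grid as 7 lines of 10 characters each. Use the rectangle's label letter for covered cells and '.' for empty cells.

.BBB.AAA..
.BBB.AAA..
.....AAA..
.....AAA..
..........
..........
..........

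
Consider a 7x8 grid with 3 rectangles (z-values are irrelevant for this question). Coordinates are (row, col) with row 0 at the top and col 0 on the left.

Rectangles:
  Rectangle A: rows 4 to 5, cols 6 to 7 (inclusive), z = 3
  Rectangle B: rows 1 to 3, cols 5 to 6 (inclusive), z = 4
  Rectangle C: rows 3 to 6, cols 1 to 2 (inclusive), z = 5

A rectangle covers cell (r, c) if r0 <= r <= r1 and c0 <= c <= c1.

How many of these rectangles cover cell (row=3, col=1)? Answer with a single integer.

Answer: 1

Derivation:
Check cell (3,1):
  A: rows 4-5 cols 6-7 -> outside (row miss)
  B: rows 1-3 cols 5-6 -> outside (col miss)
  C: rows 3-6 cols 1-2 -> covers
Count covering = 1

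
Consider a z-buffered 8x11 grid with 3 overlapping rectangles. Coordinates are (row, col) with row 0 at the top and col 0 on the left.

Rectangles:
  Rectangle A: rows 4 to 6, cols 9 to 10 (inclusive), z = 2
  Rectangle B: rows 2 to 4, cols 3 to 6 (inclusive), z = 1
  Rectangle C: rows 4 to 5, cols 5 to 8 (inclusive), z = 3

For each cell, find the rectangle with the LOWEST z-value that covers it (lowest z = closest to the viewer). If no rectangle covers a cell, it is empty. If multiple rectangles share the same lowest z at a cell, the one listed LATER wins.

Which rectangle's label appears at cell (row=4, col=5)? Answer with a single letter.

Check cell (4,5):
  A: rows 4-6 cols 9-10 -> outside (col miss)
  B: rows 2-4 cols 3-6 z=1 -> covers; best now B (z=1)
  C: rows 4-5 cols 5-8 z=3 -> covers; best now B (z=1)
Winner: B at z=1

Answer: B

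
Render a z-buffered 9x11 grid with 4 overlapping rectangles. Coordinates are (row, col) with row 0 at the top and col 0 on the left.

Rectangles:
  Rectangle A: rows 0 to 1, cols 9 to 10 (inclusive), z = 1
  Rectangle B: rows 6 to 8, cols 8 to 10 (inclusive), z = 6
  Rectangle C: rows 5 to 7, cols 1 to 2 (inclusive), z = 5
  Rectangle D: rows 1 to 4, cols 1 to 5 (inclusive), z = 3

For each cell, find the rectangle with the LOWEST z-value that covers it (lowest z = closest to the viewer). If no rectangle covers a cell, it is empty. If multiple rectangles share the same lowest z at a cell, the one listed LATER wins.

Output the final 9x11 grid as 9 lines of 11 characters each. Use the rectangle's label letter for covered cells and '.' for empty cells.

.........AA
.DDDDD...AA
.DDDDD.....
.DDDDD.....
.DDDDD.....
.CC........
.CC.....BBB
.CC.....BBB
........BBB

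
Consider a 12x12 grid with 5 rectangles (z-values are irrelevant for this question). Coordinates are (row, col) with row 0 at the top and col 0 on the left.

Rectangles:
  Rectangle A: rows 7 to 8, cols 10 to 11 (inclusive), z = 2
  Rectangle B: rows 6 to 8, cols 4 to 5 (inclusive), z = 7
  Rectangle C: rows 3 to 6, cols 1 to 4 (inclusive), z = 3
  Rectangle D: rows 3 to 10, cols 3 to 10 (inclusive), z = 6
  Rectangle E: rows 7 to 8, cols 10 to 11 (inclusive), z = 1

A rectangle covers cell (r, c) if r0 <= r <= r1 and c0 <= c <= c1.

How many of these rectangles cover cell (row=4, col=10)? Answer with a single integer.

Check cell (4,10):
  A: rows 7-8 cols 10-11 -> outside (row miss)
  B: rows 6-8 cols 4-5 -> outside (row miss)
  C: rows 3-6 cols 1-4 -> outside (col miss)
  D: rows 3-10 cols 3-10 -> covers
  E: rows 7-8 cols 10-11 -> outside (row miss)
Count covering = 1

Answer: 1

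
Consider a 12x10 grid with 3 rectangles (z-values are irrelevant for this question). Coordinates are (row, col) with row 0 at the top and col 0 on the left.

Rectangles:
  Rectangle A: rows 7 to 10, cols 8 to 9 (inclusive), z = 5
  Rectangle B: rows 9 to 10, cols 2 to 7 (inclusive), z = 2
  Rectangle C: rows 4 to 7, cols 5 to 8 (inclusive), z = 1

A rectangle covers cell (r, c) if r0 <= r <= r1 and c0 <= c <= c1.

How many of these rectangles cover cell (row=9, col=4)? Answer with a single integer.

Answer: 1

Derivation:
Check cell (9,4):
  A: rows 7-10 cols 8-9 -> outside (col miss)
  B: rows 9-10 cols 2-7 -> covers
  C: rows 4-7 cols 5-8 -> outside (row miss)
Count covering = 1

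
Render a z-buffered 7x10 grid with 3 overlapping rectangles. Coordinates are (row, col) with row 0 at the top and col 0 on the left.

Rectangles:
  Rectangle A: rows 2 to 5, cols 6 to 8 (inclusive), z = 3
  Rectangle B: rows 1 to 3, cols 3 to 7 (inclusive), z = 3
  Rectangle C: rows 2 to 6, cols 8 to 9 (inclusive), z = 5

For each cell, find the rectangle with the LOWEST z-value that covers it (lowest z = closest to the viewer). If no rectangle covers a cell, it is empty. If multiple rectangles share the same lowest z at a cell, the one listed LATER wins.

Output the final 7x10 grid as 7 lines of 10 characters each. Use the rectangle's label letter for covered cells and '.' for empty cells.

..........
...BBBBB..
...BBBBBAC
...BBBBBAC
......AAAC
......AAAC
........CC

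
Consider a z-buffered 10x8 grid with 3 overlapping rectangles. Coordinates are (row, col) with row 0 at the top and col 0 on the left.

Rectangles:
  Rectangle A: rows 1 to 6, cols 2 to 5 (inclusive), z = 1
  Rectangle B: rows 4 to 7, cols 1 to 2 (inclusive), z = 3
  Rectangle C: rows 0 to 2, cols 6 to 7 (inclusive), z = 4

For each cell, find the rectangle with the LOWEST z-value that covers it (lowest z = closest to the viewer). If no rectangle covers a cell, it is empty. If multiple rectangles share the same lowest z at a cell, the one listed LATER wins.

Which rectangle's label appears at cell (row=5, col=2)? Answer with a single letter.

Answer: A

Derivation:
Check cell (5,2):
  A: rows 1-6 cols 2-5 z=1 -> covers; best now A (z=1)
  B: rows 4-7 cols 1-2 z=3 -> covers; best now A (z=1)
  C: rows 0-2 cols 6-7 -> outside (row miss)
Winner: A at z=1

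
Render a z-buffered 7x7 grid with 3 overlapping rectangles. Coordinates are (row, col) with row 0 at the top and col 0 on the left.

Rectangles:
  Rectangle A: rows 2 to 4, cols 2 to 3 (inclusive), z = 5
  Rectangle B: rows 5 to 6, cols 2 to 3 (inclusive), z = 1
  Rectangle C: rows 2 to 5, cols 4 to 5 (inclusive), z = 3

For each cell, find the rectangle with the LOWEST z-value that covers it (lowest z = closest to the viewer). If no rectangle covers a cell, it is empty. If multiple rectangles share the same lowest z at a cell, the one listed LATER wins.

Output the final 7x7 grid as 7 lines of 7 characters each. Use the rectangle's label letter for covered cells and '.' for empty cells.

.......
.......
..AACC.
..AACC.
..AACC.
..BBCC.
..BB...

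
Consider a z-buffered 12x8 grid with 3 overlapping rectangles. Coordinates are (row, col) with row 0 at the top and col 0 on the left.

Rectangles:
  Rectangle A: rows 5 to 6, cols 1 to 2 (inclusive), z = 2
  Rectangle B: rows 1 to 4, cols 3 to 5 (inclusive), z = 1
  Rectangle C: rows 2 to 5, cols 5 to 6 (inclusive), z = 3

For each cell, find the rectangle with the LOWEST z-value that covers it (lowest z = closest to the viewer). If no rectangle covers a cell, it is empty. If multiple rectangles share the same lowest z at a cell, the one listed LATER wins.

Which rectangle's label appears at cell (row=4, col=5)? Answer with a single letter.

Answer: B

Derivation:
Check cell (4,5):
  A: rows 5-6 cols 1-2 -> outside (row miss)
  B: rows 1-4 cols 3-5 z=1 -> covers; best now B (z=1)
  C: rows 2-5 cols 5-6 z=3 -> covers; best now B (z=1)
Winner: B at z=1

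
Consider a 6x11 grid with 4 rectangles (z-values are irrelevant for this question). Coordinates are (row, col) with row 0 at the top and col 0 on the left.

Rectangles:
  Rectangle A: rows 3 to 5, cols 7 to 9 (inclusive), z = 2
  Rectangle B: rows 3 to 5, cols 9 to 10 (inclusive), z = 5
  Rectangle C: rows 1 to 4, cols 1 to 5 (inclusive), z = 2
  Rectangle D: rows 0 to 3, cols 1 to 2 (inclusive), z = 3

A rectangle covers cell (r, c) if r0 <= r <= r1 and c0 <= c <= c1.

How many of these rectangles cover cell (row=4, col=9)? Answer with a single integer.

Answer: 2

Derivation:
Check cell (4,9):
  A: rows 3-5 cols 7-9 -> covers
  B: rows 3-5 cols 9-10 -> covers
  C: rows 1-4 cols 1-5 -> outside (col miss)
  D: rows 0-3 cols 1-2 -> outside (row miss)
Count covering = 2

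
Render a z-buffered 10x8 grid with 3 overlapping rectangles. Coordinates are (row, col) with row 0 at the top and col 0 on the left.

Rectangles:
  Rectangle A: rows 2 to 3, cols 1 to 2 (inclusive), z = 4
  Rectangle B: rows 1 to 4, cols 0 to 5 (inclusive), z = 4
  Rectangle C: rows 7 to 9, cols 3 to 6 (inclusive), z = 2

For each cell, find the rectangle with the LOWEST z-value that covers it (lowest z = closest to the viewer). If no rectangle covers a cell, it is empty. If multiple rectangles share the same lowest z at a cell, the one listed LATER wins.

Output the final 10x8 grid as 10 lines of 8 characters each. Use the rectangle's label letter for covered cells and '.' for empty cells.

........
BBBBBB..
BBBBBB..
BBBBBB..
BBBBBB..
........
........
...CCCC.
...CCCC.
...CCCC.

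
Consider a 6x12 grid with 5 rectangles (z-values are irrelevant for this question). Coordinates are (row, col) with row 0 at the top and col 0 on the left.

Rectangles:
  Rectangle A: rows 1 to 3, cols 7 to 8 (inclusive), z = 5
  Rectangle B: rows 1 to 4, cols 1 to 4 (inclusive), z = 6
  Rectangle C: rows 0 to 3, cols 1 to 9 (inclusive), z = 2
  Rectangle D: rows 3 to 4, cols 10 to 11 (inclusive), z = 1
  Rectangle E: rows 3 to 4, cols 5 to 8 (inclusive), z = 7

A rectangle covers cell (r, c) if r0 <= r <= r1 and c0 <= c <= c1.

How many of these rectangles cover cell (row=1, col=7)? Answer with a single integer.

Check cell (1,7):
  A: rows 1-3 cols 7-8 -> covers
  B: rows 1-4 cols 1-4 -> outside (col miss)
  C: rows 0-3 cols 1-9 -> covers
  D: rows 3-4 cols 10-11 -> outside (row miss)
  E: rows 3-4 cols 5-8 -> outside (row miss)
Count covering = 2

Answer: 2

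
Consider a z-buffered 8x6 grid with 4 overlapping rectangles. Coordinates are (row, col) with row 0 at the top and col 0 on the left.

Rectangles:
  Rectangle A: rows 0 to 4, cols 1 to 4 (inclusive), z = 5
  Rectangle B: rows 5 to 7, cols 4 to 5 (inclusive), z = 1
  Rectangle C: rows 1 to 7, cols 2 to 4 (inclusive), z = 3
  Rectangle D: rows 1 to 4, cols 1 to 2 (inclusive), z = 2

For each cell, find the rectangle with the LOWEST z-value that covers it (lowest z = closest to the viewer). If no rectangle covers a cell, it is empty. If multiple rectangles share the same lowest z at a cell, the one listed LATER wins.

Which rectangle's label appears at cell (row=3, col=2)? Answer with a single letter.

Check cell (3,2):
  A: rows 0-4 cols 1-4 z=5 -> covers; best now A (z=5)
  B: rows 5-7 cols 4-5 -> outside (row miss)
  C: rows 1-7 cols 2-4 z=3 -> covers; best now C (z=3)
  D: rows 1-4 cols 1-2 z=2 -> covers; best now D (z=2)
Winner: D at z=2

Answer: D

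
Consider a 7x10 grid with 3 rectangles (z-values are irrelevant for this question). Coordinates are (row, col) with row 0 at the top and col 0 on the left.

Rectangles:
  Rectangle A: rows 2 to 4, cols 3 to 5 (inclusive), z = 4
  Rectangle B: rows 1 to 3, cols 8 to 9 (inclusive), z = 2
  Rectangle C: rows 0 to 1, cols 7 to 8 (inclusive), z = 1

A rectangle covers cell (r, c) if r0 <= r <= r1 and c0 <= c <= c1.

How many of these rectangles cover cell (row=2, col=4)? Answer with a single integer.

Check cell (2,4):
  A: rows 2-4 cols 3-5 -> covers
  B: rows 1-3 cols 8-9 -> outside (col miss)
  C: rows 0-1 cols 7-8 -> outside (row miss)
Count covering = 1

Answer: 1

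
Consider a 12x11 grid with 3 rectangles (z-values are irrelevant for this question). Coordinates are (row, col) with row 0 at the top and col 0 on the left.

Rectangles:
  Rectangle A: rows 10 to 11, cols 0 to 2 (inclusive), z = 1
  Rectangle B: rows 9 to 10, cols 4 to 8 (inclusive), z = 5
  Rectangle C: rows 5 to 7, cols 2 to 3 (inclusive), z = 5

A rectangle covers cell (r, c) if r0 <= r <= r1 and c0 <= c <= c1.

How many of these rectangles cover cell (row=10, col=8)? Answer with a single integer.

Answer: 1

Derivation:
Check cell (10,8):
  A: rows 10-11 cols 0-2 -> outside (col miss)
  B: rows 9-10 cols 4-8 -> covers
  C: rows 5-7 cols 2-3 -> outside (row miss)
Count covering = 1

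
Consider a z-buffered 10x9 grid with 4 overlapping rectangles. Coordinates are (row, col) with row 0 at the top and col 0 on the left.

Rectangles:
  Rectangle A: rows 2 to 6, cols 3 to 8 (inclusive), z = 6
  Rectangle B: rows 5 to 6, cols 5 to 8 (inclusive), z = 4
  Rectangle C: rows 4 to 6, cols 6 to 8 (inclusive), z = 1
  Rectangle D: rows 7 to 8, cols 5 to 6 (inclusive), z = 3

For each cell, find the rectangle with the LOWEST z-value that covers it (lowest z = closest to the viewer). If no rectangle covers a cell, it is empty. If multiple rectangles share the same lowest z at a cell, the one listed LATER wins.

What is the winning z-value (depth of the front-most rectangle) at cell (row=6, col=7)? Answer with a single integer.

Check cell (6,7):
  A: rows 2-6 cols 3-8 z=6 -> covers; best now A (z=6)
  B: rows 5-6 cols 5-8 z=4 -> covers; best now B (z=4)
  C: rows 4-6 cols 6-8 z=1 -> covers; best now C (z=1)
  D: rows 7-8 cols 5-6 -> outside (row miss)
Winner: C at z=1

Answer: 1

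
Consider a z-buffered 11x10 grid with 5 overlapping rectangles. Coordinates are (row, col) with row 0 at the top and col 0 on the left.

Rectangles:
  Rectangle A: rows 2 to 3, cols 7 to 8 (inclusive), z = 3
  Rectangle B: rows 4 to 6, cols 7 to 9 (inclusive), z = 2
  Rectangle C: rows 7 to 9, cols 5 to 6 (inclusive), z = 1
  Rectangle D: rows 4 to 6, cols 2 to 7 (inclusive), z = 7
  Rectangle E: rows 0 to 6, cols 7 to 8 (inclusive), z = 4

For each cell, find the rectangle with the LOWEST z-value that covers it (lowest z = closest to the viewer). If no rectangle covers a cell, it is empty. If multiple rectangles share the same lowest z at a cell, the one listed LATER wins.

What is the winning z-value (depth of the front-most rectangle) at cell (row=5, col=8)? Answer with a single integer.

Check cell (5,8):
  A: rows 2-3 cols 7-8 -> outside (row miss)
  B: rows 4-6 cols 7-9 z=2 -> covers; best now B (z=2)
  C: rows 7-9 cols 5-6 -> outside (row miss)
  D: rows 4-6 cols 2-7 -> outside (col miss)
  E: rows 0-6 cols 7-8 z=4 -> covers; best now B (z=2)
Winner: B at z=2

Answer: 2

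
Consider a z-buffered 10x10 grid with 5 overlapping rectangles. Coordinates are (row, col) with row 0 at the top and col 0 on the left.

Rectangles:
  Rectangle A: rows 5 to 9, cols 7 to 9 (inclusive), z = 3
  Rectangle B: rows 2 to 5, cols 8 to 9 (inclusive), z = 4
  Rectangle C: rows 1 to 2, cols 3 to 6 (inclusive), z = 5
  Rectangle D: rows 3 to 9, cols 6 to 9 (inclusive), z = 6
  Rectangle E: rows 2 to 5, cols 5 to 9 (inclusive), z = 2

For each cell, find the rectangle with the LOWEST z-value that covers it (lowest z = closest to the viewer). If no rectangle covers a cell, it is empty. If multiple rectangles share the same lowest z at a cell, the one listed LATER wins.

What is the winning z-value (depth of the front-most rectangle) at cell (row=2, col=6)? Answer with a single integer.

Check cell (2,6):
  A: rows 5-9 cols 7-9 -> outside (row miss)
  B: rows 2-5 cols 8-9 -> outside (col miss)
  C: rows 1-2 cols 3-6 z=5 -> covers; best now C (z=5)
  D: rows 3-9 cols 6-9 -> outside (row miss)
  E: rows 2-5 cols 5-9 z=2 -> covers; best now E (z=2)
Winner: E at z=2

Answer: 2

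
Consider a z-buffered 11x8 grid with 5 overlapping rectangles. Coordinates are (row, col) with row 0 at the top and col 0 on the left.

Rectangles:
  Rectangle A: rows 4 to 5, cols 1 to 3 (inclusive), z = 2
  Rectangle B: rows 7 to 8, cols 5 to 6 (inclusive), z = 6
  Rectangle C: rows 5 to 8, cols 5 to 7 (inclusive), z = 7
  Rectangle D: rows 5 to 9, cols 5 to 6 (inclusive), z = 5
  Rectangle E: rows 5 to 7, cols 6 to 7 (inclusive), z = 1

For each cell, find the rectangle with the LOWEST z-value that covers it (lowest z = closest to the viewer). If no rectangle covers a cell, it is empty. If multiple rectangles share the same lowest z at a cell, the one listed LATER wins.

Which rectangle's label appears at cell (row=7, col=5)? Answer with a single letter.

Answer: D

Derivation:
Check cell (7,5):
  A: rows 4-5 cols 1-3 -> outside (row miss)
  B: rows 7-8 cols 5-6 z=6 -> covers; best now B (z=6)
  C: rows 5-8 cols 5-7 z=7 -> covers; best now B (z=6)
  D: rows 5-9 cols 5-6 z=5 -> covers; best now D (z=5)
  E: rows 5-7 cols 6-7 -> outside (col miss)
Winner: D at z=5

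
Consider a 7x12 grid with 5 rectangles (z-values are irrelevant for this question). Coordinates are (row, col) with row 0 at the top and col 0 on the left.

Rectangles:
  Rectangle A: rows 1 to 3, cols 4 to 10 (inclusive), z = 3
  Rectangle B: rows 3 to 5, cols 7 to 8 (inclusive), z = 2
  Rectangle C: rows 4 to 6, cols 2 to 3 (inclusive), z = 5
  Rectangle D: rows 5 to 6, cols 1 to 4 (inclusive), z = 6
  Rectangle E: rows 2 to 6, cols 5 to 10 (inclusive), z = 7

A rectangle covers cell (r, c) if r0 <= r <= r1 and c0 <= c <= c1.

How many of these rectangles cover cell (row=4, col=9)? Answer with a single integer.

Check cell (4,9):
  A: rows 1-3 cols 4-10 -> outside (row miss)
  B: rows 3-5 cols 7-8 -> outside (col miss)
  C: rows 4-6 cols 2-3 -> outside (col miss)
  D: rows 5-6 cols 1-4 -> outside (row miss)
  E: rows 2-6 cols 5-10 -> covers
Count covering = 1

Answer: 1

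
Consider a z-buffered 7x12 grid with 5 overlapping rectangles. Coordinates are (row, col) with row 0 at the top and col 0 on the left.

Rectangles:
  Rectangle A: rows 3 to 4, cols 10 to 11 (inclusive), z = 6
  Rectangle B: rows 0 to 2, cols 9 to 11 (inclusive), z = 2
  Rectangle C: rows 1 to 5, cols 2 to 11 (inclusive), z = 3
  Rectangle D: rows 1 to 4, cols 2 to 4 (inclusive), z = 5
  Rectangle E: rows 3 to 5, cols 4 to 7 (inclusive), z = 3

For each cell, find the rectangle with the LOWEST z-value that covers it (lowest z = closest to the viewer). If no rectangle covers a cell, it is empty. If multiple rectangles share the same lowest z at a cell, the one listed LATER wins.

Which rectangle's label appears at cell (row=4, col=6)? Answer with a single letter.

Check cell (4,6):
  A: rows 3-4 cols 10-11 -> outside (col miss)
  B: rows 0-2 cols 9-11 -> outside (row miss)
  C: rows 1-5 cols 2-11 z=3 -> covers; best now C (z=3)
  D: rows 1-4 cols 2-4 -> outside (col miss)
  E: rows 3-5 cols 4-7 z=3 -> covers; best now E (z=3)
Winner: E at z=3

Answer: E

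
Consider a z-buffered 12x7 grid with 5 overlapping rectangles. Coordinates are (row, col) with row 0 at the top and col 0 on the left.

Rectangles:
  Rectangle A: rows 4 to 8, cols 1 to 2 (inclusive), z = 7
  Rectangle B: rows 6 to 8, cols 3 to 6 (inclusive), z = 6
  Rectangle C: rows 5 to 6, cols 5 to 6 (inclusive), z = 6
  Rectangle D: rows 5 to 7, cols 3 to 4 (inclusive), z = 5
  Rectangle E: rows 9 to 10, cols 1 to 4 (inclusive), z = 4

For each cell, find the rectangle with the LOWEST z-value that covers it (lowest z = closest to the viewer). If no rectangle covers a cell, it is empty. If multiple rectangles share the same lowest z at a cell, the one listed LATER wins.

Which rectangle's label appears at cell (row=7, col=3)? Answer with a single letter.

Check cell (7,3):
  A: rows 4-8 cols 1-2 -> outside (col miss)
  B: rows 6-8 cols 3-6 z=6 -> covers; best now B (z=6)
  C: rows 5-6 cols 5-6 -> outside (row miss)
  D: rows 5-7 cols 3-4 z=5 -> covers; best now D (z=5)
  E: rows 9-10 cols 1-4 -> outside (row miss)
Winner: D at z=5

Answer: D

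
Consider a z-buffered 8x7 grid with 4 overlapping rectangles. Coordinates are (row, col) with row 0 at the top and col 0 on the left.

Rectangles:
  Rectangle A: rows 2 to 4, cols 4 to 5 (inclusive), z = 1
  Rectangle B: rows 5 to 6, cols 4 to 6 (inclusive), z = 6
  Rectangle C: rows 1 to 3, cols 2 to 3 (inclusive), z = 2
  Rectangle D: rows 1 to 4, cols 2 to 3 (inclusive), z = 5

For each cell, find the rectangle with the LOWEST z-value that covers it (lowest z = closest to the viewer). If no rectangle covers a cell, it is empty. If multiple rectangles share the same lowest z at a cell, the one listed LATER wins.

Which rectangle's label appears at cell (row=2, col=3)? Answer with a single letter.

Answer: C

Derivation:
Check cell (2,3):
  A: rows 2-4 cols 4-5 -> outside (col miss)
  B: rows 5-6 cols 4-6 -> outside (row miss)
  C: rows 1-3 cols 2-3 z=2 -> covers; best now C (z=2)
  D: rows 1-4 cols 2-3 z=5 -> covers; best now C (z=2)
Winner: C at z=2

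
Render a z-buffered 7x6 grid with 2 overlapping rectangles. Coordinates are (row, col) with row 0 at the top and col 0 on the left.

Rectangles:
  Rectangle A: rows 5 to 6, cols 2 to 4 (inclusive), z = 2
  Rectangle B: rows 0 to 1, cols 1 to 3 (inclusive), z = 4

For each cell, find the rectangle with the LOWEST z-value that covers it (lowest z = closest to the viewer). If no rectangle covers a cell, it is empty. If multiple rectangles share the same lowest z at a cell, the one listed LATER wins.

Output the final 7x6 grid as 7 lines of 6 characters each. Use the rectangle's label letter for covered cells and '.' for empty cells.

.BBB..
.BBB..
......
......
......
..AAA.
..AAA.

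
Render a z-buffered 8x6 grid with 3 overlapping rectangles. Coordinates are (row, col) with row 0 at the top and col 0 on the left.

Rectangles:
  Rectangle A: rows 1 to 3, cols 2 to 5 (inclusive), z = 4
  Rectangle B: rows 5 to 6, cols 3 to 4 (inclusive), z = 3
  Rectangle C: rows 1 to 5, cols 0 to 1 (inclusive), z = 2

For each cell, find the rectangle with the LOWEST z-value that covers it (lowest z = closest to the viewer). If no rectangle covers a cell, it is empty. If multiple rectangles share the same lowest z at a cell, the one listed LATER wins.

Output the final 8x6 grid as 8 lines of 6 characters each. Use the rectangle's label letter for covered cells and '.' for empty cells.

......
CCAAAA
CCAAAA
CCAAAA
CC....
CC.BB.
...BB.
......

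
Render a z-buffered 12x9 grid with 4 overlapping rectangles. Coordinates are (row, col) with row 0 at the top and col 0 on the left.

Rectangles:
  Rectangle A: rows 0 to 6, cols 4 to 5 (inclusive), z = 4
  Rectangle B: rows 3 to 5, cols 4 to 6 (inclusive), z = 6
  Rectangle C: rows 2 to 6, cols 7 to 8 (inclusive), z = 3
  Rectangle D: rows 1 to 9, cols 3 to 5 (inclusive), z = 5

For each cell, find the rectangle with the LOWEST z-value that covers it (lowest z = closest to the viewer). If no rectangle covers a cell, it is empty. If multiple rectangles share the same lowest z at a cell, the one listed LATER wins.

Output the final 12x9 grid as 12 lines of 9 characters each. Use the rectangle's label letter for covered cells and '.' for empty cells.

....AA...
...DAA...
...DAA.CC
...DAABCC
...DAABCC
...DAABCC
...DAA.CC
...DDD...
...DDD...
...DDD...
.........
.........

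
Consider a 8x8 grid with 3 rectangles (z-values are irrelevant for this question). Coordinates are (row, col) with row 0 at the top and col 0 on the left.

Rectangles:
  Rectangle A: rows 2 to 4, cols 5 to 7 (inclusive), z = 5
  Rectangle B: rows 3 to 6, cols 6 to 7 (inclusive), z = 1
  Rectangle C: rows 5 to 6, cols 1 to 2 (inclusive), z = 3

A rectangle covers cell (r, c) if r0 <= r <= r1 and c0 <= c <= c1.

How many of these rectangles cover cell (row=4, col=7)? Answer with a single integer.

Answer: 2

Derivation:
Check cell (4,7):
  A: rows 2-4 cols 5-7 -> covers
  B: rows 3-6 cols 6-7 -> covers
  C: rows 5-6 cols 1-2 -> outside (row miss)
Count covering = 2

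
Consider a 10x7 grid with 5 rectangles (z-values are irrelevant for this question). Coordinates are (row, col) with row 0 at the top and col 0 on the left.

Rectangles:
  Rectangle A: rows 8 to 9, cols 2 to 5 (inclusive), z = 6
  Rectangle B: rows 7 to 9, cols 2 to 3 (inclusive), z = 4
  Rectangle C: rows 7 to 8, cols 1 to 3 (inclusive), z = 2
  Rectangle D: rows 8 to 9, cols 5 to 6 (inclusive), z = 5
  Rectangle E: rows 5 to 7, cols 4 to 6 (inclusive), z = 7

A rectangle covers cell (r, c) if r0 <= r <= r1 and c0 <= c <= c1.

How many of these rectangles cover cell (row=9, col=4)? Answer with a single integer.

Answer: 1

Derivation:
Check cell (9,4):
  A: rows 8-9 cols 2-5 -> covers
  B: rows 7-9 cols 2-3 -> outside (col miss)
  C: rows 7-8 cols 1-3 -> outside (row miss)
  D: rows 8-9 cols 5-6 -> outside (col miss)
  E: rows 5-7 cols 4-6 -> outside (row miss)
Count covering = 1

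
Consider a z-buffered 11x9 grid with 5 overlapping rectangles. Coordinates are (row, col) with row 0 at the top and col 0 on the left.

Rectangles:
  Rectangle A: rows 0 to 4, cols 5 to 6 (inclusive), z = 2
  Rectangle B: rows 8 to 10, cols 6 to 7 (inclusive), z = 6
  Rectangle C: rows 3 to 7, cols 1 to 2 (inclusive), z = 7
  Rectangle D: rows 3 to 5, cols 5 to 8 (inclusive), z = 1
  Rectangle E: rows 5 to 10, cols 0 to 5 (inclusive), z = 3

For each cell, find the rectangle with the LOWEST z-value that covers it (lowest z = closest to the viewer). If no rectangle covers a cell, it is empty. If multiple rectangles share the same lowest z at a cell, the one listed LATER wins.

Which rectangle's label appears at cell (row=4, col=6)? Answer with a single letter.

Answer: D

Derivation:
Check cell (4,6):
  A: rows 0-4 cols 5-6 z=2 -> covers; best now A (z=2)
  B: rows 8-10 cols 6-7 -> outside (row miss)
  C: rows 3-7 cols 1-2 -> outside (col miss)
  D: rows 3-5 cols 5-8 z=1 -> covers; best now D (z=1)
  E: rows 5-10 cols 0-5 -> outside (row miss)
Winner: D at z=1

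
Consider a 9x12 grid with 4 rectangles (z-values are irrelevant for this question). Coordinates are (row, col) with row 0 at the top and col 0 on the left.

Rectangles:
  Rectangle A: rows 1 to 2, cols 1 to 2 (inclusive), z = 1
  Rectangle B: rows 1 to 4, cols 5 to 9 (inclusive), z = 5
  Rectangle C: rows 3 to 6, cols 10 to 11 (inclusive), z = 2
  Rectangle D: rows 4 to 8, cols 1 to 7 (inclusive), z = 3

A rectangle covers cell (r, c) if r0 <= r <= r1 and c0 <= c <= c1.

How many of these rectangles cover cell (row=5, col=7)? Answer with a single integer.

Answer: 1

Derivation:
Check cell (5,7):
  A: rows 1-2 cols 1-2 -> outside (row miss)
  B: rows 1-4 cols 5-9 -> outside (row miss)
  C: rows 3-6 cols 10-11 -> outside (col miss)
  D: rows 4-8 cols 1-7 -> covers
Count covering = 1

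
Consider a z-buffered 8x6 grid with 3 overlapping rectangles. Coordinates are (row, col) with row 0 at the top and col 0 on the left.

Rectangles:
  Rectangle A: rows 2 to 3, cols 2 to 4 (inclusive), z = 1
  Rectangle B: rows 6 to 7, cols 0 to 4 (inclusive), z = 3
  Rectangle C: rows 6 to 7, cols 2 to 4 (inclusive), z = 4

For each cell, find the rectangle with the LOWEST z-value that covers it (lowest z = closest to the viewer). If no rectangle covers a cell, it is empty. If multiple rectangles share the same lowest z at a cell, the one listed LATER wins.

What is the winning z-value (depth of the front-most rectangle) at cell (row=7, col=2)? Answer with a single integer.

Check cell (7,2):
  A: rows 2-3 cols 2-4 -> outside (row miss)
  B: rows 6-7 cols 0-4 z=3 -> covers; best now B (z=3)
  C: rows 6-7 cols 2-4 z=4 -> covers; best now B (z=3)
Winner: B at z=3

Answer: 3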